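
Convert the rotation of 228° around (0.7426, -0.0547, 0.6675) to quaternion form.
-0.4067 + 0.6784i - 0.05j + 0.6098k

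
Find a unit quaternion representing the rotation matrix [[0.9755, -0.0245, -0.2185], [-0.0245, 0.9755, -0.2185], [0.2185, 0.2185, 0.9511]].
0.9877 + 0.1106i - 0.1106j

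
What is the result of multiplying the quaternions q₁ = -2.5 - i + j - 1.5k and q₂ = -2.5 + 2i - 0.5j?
8.75 - 3.25i - 4.25j + 2.25k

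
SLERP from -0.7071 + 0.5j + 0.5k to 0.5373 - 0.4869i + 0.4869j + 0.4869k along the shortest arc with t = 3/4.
0.2266 - 0.4359i + 0.6159j + 0.6159k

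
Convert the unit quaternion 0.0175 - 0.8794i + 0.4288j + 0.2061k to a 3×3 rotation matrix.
[[0.5473, -0.7614, -0.3475], [-0.747, -0.6316, 0.2075], [-0.3775, 0.146, -0.9144]]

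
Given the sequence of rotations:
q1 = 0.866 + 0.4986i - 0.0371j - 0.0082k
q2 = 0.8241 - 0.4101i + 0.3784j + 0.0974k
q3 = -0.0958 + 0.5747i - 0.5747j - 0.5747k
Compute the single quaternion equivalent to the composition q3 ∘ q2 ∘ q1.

q2 · q1 = 0.933 + 0.0563i + 0.3423j - 0.0959k
q3 · q2 · q1 = 0.0199 + 0.7826i - 0.5462j - 0.2979k
0.0199 + 0.7826i - 0.5462j - 0.2979k


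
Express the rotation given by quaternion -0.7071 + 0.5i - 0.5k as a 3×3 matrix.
[[0.5, -0.7071, -0.5], [0.7071, 0, 0.7071], [-0.5, -0.7071, 0.5]]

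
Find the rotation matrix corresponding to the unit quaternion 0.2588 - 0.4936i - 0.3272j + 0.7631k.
[[-0.3788, -0.072, -0.9227], [0.718, -0.6519, -0.2439], [-0.584, -0.7549, 0.2986]]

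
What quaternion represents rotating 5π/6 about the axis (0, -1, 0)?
0.2588 - 0.9659j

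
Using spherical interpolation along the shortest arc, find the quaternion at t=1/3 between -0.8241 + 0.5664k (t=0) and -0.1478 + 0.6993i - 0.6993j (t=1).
-0.7521 + 0.3272i - 0.3272j + 0.4694k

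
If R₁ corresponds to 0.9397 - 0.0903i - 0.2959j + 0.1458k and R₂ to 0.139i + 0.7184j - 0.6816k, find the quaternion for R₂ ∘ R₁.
0.3245 + 0.0337i + 0.7164j - 0.6168k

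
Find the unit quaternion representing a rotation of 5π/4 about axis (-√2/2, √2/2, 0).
-0.3827 - 0.6533i + 0.6533j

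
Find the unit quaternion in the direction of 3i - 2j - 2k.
0.7276i - 0.4851j - 0.4851k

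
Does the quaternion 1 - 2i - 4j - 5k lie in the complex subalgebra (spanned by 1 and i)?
No. The quaternion 1 - 2i - 4j - 5k has j-coefficient y = -4 and k-coefficient z = -5, not both zero, so it does not lie in the complex subalgebra spanned by 1 and i.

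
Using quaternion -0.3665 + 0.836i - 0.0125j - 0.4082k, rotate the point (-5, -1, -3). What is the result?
(-0.992, -2.529, 5.255)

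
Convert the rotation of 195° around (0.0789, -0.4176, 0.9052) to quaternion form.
-0.1305 + 0.0782i - 0.414j + 0.8975k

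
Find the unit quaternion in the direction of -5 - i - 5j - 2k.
-0.6742 - 0.1348i - 0.6742j - 0.2697k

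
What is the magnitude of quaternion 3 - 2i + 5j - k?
√39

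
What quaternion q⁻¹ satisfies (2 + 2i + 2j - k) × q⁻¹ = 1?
0.1538 - 0.1538i - 0.1538j + 0.0769k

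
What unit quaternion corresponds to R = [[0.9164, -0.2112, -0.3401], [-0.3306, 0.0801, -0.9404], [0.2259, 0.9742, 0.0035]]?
0.7071 + 0.6769i - 0.2001j - 0.0422k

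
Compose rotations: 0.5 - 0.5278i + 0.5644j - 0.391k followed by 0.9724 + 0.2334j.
0.3545 - 0.6045i + 0.6655j - 0.257k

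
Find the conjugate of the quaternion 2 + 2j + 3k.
2 - 2j - 3k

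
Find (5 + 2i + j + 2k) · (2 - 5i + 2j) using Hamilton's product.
18 - 25i + 2j + 13k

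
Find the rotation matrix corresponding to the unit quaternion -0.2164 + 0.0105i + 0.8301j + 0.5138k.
[[-0.9061, 0.2398, -0.3485], [-0.2049, 0.4718, 0.8576], [0.3701, 0.8485, -0.3784]]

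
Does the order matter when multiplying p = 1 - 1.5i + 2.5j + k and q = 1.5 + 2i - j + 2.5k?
Yes: pq = 4.5 + 7i + 8.5j + 0.5k ≠ 4.5 - 7.5i - 3j + 7.5k = qp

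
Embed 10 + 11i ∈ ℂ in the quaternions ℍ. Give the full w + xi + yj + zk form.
10 + 11i + 0j + 0k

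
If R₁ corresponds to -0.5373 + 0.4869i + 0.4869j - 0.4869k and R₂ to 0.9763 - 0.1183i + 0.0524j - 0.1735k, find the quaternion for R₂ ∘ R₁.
-0.577 + 0.5979i + 0.3051j - 0.4653k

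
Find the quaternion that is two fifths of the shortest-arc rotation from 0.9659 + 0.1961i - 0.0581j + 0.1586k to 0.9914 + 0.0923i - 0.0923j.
0.9806 + 0.1553i - 0.0721j + 0.0955k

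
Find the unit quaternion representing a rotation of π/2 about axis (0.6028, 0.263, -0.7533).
0.7071 + 0.4262i + 0.186j - 0.5327k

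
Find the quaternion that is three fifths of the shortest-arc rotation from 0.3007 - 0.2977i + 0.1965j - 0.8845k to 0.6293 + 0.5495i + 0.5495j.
0.647 + 0.2577i + 0.5287j - 0.4852k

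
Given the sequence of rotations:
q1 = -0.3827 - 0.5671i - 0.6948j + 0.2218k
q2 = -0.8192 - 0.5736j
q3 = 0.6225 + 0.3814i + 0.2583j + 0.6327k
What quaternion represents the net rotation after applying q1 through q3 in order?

q2 · q1 = -0.085 + 0.3373i + 0.7887j - 0.507k
q3 · q2 · q1 = -0.0645 - 0.4524i + 0.8758j - 0.1557k
-0.0645 - 0.4524i + 0.8758j - 0.1557k


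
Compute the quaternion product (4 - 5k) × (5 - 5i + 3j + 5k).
45 - 5i + 37j - 5k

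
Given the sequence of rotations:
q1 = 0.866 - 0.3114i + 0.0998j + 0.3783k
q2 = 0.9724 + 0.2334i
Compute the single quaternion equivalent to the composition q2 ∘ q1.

q2 · q1 = 0.9148 - 0.1007i + 0.0088j + 0.3912k
0.9148 - 0.1007i + 0.0088j + 0.3912k


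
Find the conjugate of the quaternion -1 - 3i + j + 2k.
-1 + 3i - j - 2k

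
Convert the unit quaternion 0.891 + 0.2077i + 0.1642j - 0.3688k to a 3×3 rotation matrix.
[[0.674, 0.7254, 0.1394], [-0.589, 0.6417, -0.4912], [-0.4458, 0.249, 0.8598]]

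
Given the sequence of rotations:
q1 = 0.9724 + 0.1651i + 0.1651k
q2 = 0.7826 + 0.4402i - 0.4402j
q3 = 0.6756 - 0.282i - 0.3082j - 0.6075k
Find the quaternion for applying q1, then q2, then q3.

q2 · q1 = 0.6883 + 0.4846i - 0.5007j + 0.2019k
q3 · q2 · q1 = 0.57 - 0.2331i - 0.7879j + 0.0088k
0.57 - 0.2331i - 0.7879j + 0.0088k


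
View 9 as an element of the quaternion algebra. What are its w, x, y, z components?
9 + 0i + 0j + 0k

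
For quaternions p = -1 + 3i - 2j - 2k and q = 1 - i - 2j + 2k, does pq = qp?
No: pq = 2 - 4i - 4j - 12k ≠ 2 + 12i + 4j + 4k = qp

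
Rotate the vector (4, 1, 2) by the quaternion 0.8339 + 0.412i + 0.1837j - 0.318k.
(3.691, -2.666, -0.517)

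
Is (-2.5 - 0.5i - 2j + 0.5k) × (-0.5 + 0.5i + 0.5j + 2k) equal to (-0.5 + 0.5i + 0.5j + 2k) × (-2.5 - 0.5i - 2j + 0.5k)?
No: pq = 1.5 - 5.25i + j - 4.5k ≠ 1.5 + 3.25i - 1.5j - 6k = qp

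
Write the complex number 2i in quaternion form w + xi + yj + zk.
0 + 2i + 0j + 0k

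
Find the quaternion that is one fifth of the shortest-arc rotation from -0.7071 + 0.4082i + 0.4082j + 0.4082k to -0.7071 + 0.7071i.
-0.733 + 0.4874i + 0.3355j + 0.3355k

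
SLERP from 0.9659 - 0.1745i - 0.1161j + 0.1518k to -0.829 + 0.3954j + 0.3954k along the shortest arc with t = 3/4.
0.9017 - 0.0468i - 0.3377j - 0.2658k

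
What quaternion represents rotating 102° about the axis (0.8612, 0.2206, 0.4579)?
0.6293 + 0.6693i + 0.1714j + 0.3559k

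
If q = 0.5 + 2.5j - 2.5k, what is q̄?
0.5 - 2.5j + 2.5k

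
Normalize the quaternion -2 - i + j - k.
-0.7559 - 0.378i + 0.378j - 0.378k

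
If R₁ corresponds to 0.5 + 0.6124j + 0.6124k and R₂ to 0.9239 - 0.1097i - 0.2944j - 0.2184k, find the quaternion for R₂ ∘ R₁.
0.776 - 0.1014i + 0.4858j + 0.3894k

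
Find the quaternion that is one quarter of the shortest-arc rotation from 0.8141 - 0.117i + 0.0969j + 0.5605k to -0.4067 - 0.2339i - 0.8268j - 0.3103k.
0.776 - 0.0262i + 0.3196j + 0.5431k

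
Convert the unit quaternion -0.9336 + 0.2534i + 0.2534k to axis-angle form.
axis = (√2/2, 0, √2/2), θ = 318°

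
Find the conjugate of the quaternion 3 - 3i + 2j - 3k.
3 + 3i - 2j + 3k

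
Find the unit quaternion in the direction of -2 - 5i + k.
-0.3651 - 0.9129i + 0.1826k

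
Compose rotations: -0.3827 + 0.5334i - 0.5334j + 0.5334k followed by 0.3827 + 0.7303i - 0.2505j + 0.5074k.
-0.9403 + 0.0617i - 0.2272j - 0.246k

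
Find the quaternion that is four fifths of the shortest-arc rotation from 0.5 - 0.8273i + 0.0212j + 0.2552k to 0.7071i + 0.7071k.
0.1251 - 0.8238i + 0.0053j - 0.5529k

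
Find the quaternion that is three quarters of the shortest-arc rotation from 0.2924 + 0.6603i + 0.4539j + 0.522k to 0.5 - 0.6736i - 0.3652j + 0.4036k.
-0.3334 + 0.8008i + 0.4662j - 0.1737k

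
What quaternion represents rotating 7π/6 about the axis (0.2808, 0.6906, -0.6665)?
-0.2588 + 0.2712i + 0.6671j - 0.6438k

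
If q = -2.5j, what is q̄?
2.5j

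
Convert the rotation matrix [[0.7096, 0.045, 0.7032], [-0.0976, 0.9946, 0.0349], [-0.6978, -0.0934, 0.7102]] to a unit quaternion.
0.9239 - 0.0347i + 0.3791j - 0.0386k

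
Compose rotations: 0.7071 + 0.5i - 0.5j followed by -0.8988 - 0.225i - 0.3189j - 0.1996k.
-0.6825 - 0.7083i + 0.1241j + 0.1308k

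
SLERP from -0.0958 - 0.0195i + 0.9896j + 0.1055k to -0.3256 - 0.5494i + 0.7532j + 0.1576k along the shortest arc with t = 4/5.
-0.2875 - 0.4548i + 0.8291j + 0.1518k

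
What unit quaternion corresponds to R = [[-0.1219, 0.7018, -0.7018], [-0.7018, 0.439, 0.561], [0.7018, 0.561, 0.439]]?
0.6626 - 0.5296j - 0.5296k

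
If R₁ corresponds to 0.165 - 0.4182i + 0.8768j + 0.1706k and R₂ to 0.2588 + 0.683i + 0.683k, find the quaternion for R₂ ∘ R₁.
0.2118 - 0.5944i - 0.1752j + 0.7557k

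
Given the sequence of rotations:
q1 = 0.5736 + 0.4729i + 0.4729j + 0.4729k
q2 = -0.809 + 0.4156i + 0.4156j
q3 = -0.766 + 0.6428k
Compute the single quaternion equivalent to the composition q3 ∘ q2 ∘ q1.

q2 · q1 = -0.8571 + 0.0523i - 0.3407j - 0.3826k
q3 · q2 · q1 = 0.9025 + 0.1789i + 0.2946j - 0.2579k
0.9025 + 0.1789i + 0.2946j - 0.2579k


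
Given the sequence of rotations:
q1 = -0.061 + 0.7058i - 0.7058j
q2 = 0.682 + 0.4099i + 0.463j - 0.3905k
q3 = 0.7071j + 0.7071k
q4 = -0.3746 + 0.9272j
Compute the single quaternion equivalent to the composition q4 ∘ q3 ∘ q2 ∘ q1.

q2 · q1 = -0.0041 + 0.1807i - 0.7852j - 0.5923k
q3 · q2 · q1 = 0.974 + 0.1364i + 0.1249j - 0.1307k
q4 · q3 · q2 · q1 = -0.4807 - 0.1723i + 0.8563j - 0.0775k
-0.4807 - 0.1723i + 0.8563j - 0.0775k


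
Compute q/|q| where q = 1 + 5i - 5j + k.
0.1387 + 0.6934i - 0.6934j + 0.1387k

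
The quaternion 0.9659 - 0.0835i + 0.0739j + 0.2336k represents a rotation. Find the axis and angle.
axis = (-0.3226, 0.2855, 0.9025), θ = π/6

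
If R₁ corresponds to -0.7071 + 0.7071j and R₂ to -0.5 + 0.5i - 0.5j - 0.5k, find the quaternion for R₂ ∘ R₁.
0.7071 + 0.7071k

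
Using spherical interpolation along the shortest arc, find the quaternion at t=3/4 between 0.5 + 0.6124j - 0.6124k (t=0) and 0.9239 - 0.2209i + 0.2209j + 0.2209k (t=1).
0.912 - 0.1818i + 0.3677j - 0.0042k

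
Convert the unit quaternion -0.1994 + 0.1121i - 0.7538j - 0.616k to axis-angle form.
axis = (0.1144, -0.7692, -0.6286), θ = 203°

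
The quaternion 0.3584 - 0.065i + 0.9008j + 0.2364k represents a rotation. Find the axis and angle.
axis = (-0.0696, 0.9649, 0.2532), θ = 138°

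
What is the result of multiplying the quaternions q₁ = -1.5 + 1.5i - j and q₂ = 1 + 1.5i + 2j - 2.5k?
-1.75 + 1.75i - 0.25j + 8.25k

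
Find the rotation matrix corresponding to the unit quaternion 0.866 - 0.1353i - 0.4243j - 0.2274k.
[[0.5365, 0.5087, -0.6734], [-0.279, 0.86, 0.4273], [0.7964, -0.0414, 0.6033]]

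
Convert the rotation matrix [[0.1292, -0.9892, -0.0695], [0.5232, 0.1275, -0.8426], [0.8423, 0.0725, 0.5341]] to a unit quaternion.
0.6691 + 0.3419i - 0.3407j + 0.5651k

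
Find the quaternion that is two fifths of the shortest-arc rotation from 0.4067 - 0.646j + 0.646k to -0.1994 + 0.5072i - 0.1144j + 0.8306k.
0.1811 + 0.2357i - 0.488j + 0.8207k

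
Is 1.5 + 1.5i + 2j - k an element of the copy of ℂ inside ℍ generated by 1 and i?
No. The quaternion 1.5 + 1.5i + 2j - k has j-coefficient y = 2 and k-coefficient z = -1, not both zero, so it does not lie in the complex subalgebra spanned by 1 and i.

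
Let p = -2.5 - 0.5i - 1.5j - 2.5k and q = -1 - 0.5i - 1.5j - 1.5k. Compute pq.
-3.75 + 0.25i + 5.75j + 6.25k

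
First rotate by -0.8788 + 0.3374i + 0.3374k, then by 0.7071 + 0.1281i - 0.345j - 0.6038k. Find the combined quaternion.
-0.4609 + 0.0096i + 0.0562j + 0.8856k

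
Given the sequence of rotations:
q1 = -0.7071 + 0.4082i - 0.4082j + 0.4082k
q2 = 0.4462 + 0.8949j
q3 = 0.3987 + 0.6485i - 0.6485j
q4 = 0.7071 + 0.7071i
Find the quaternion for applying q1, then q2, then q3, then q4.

q2 · q1 = 0.0498 + 0.5474i - 0.8149j - 0.1832k
q3 · q2 · q1 = -0.8636 + 0.3693i - 0.2384j - 0.2465k
q4 · q3 · q2 · q1 = -0.8718 - 0.3495i + 0.0057j - 0.3429k
-0.8718 - 0.3495i + 0.0057j - 0.3429k


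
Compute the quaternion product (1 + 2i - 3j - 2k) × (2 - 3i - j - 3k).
-1 + 8i + 5j - 18k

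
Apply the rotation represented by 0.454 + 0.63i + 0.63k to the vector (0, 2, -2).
(-2.732, -0.031, 0.732)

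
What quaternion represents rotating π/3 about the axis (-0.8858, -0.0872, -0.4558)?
0.866 - 0.4429i - 0.0436j - 0.2279k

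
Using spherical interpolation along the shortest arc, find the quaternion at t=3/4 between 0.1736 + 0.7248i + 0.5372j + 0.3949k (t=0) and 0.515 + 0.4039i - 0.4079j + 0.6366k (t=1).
0.4818 + 0.5602i - 0.1725j + 0.6514k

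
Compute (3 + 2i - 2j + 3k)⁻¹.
0.1154 - 0.0769i + 0.0769j - 0.1154k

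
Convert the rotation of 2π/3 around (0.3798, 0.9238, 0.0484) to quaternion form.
0.5 + 0.3289i + 0.8j + 0.0419k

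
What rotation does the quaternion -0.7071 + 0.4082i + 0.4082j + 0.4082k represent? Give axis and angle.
axis = (√3/3, √3/3, √3/3), θ = 3π/2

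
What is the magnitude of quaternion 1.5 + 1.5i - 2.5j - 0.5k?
√11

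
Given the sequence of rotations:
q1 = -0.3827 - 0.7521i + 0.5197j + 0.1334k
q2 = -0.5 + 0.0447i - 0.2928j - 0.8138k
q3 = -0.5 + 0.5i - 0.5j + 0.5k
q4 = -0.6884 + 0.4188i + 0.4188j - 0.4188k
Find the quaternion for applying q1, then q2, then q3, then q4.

q2 · q1 = 0.4857 + 0.7428i + 0.4583j + 0.0478k
q3 · q2 · q1 = -0.409 - 0.3816i - 0.1245j + 0.8195k
q4 · q3 · q2 · q1 = 0.8367 + 0.3825i - 0.269j - 0.2852k
0.8367 + 0.3825i - 0.269j - 0.2852k


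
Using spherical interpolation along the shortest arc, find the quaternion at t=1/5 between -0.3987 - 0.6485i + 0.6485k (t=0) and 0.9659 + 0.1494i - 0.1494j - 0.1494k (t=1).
-0.5623 - 0.5842i + 0.0347j + 0.5842k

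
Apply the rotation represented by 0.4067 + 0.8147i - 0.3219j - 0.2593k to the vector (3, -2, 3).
(0.549, -2.77, -3.745)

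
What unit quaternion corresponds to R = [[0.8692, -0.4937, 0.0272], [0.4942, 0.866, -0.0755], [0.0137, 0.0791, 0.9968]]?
0.9659 + 0.04i + 0.0035j + 0.2557k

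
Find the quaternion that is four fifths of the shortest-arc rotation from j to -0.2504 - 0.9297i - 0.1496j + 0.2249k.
0.2297 + 0.853i + 0.4208j - 0.2063k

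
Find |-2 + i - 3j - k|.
√15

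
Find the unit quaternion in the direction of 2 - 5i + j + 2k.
0.343 - 0.8575i + 0.1715j + 0.343k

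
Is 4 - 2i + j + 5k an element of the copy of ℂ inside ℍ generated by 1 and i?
No. The quaternion 4 - 2i + j + 5k has j-coefficient y = 1 and k-coefficient z = 5, not both zero, so it does not lie in the complex subalgebra spanned by 1 and i.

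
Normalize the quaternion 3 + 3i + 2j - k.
0.6255 + 0.6255i + 0.417j - 0.2085k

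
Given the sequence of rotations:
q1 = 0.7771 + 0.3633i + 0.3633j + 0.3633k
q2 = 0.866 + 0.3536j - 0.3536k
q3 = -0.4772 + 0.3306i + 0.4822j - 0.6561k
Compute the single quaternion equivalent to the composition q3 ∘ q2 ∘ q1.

q2 · q1 = 0.673 + 0.5715i + 0.4609j - 0.0886k
q3 · q2 · q1 = -0.7905 + 0.2094i - 0.2411j - 0.5225k
-0.7905 + 0.2094i - 0.2411j - 0.5225k


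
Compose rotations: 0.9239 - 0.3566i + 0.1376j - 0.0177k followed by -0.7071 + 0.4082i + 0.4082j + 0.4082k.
-0.5567 + 0.5659i + 0.1415j + 0.5914k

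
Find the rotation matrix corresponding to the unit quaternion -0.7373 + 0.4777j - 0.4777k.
[[0.0872, -0.7044, -0.7044], [0.7044, 0.5436, -0.4564], [0.7044, -0.4564, 0.5436]]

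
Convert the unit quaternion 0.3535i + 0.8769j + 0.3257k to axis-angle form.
axis = (0.3535, 0.8769, 0.3257), θ = π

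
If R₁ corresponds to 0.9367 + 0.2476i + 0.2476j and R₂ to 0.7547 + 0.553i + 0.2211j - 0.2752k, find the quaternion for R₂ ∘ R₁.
0.5153 + 0.773i + 0.3258j - 0.1756k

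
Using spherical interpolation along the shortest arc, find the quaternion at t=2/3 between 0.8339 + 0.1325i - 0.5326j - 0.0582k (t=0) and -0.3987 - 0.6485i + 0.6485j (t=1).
0.5779 + 0.5006i - 0.6442j - 0.0209k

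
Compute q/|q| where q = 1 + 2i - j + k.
0.378 + 0.7559i - 0.378j + 0.378k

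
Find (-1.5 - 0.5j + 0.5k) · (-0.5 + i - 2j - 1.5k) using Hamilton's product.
0.5 + 0.25i + 3.75j + 2.5k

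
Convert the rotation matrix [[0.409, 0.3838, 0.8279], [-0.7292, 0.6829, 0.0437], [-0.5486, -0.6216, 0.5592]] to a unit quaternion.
0.8141 - 0.2043i + 0.4227j - 0.3418k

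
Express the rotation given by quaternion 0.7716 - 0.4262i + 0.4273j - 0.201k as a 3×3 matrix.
[[0.554, -0.054, 0.8307], [-0.6744, 0.5559, 0.4859], [-0.4881, -0.8295, 0.2715]]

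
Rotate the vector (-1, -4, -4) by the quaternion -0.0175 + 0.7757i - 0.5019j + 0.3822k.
(0.415, 4.2, 3.897)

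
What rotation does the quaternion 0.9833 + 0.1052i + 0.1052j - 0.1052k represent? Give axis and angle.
axis = (√3/3, √3/3, -√3/3), θ = 21°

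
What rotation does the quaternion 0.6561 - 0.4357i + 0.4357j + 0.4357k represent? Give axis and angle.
axis = (-√3/3, √3/3, √3/3), θ = 98°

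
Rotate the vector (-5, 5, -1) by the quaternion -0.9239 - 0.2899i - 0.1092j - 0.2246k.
(-6.467, 1.75, 2.473)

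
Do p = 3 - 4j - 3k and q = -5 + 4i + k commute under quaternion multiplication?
No: pq = -12 + 8i + 8j + 34k ≠ -12 + 16i + 32j + 2k = qp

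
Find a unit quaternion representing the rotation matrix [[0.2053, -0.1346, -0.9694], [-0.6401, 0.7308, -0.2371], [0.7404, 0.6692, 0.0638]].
0.7071 + 0.3204i - 0.6045j - 0.1787k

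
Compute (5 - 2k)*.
5 + 2k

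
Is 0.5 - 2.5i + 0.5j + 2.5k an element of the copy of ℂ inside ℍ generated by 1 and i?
No. The quaternion 0.5 - 2.5i + 0.5j + 2.5k has j-coefficient y = 0.5 and k-coefficient z = 2.5, not both zero, so it does not lie in the complex subalgebra spanned by 1 and i.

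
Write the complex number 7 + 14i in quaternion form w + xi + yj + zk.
7 + 14i + 0j + 0k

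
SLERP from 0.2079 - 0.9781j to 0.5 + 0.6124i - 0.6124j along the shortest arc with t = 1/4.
0.3016 + 0.1692i - 0.9383j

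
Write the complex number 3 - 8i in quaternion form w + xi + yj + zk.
3 - 8i + 0j + 0k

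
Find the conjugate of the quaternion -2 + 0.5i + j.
-2 - 0.5i - j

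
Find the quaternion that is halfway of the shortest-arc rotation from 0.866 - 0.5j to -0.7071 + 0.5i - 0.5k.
0.876 - 0.2784i - 0.2784j + 0.2784k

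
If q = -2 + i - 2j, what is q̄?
-2 - i + 2j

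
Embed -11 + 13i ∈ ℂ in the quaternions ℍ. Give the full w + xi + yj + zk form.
-11 + 13i + 0j + 0k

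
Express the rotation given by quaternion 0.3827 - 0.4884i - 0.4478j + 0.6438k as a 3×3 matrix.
[[-0.23, -0.0554, -0.9716], [0.9302, -0.306, -0.2028], [-0.2861, -0.9504, 0.1219]]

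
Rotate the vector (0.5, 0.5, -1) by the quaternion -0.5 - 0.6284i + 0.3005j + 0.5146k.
(1.161, -0.287, 0.266)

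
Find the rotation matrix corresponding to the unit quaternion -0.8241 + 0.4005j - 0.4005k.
[[0.3584, -0.6601, -0.6601], [0.6601, 0.6792, -0.3208], [0.6601, -0.3208, 0.6792]]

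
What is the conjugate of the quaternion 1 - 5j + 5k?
1 + 5j - 5k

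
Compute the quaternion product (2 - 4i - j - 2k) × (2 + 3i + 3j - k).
17 + 5i - 6j - 15k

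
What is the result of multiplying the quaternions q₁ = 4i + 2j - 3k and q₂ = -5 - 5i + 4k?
32 - 12i - 11j + 25k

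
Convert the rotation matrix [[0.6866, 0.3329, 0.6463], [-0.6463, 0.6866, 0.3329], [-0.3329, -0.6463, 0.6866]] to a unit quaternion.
0.8746 - 0.2799i + 0.2799j - 0.2799k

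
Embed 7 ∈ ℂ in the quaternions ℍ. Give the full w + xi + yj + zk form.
7 + 0i + 0j + 0k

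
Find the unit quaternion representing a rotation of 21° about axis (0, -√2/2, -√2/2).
0.9833 - 0.1289j - 0.1289k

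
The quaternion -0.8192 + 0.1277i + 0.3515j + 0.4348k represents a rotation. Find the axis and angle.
axis = (0.2227, 0.6129, 0.7581), θ = 290°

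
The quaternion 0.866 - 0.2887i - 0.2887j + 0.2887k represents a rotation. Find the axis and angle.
axis = (-√3/3, -√3/3, √3/3), θ = π/3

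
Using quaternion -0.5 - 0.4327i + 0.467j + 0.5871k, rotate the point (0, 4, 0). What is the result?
(0.732, -0.255, 3.924)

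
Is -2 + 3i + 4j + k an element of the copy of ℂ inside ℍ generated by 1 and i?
No. The quaternion -2 + 3i + 4j + k has j-coefficient y = 4 and k-coefficient z = 1, not both zero, so it does not lie in the complex subalgebra spanned by 1 and i.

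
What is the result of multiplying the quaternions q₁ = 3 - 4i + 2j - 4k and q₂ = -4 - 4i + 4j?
-36 + 20i + 20j + 8k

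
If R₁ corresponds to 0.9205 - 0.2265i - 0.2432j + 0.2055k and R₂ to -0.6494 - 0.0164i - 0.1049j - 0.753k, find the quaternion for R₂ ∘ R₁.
-0.4723 - 0.0727i + 0.2353j - 0.8464k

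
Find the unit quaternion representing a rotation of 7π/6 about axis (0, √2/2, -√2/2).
-0.2588 + 0.683j - 0.683k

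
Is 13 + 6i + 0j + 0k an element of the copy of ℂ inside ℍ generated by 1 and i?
Yes. The quaternion 13 + 6i has j- and k-coefficients y = z = 0, so it lies in the complex subalgebra spanned by 1 and i.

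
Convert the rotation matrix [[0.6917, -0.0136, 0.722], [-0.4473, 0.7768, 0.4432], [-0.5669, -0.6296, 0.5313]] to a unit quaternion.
0.866 - 0.3097i + 0.3721j - 0.1252k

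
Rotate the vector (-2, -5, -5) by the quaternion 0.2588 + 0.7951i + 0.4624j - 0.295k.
(-4.088, 4.449, 4.183)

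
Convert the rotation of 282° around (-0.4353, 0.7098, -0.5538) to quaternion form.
-0.7771 - 0.2739i + 0.4467j - 0.3485k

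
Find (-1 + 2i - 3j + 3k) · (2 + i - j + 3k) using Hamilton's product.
-16 - 3i - 8j + 4k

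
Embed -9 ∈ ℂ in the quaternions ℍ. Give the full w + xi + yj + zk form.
-9 + 0i + 0j + 0k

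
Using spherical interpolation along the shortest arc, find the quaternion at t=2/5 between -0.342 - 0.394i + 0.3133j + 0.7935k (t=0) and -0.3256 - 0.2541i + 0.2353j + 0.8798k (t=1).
-0.3368 - 0.3394i + 0.2832j + 0.8314k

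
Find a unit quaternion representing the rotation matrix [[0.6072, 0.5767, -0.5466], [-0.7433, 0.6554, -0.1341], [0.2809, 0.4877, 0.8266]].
0.8788 + 0.1769i - 0.2354j - 0.3755k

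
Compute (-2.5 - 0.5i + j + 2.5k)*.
-2.5 + 0.5i - j - 2.5k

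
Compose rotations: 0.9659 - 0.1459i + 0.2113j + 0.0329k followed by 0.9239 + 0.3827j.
0.8115 - 0.1222i + 0.5649j + 0.0862k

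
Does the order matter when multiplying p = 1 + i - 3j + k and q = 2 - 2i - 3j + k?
Yes: pq = -6 - 12j - 6k ≠ -6 - 6j + 12k = qp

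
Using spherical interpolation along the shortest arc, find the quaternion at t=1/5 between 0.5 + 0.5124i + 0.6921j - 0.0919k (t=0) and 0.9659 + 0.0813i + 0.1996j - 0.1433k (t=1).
0.6337 + 0.4461i + 0.6226j - 0.1088k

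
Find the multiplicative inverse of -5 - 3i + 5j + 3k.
-0.0735 + 0.0441i - 0.0735j - 0.0441k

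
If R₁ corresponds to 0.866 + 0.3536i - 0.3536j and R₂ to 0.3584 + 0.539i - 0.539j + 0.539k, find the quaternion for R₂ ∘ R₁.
-0.0708 + 0.7841i - 0.4029j + 0.4668k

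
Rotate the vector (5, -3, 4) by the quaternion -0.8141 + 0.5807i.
(5, 2.805, 4.139)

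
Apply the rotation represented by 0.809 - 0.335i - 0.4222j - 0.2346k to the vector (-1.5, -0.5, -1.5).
(-0.342, -1.298, -1.717)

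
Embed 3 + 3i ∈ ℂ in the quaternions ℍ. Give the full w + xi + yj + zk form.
3 + 3i + 0j + 0k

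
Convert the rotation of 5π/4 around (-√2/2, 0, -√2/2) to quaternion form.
-0.3827 - 0.6533i - 0.6533k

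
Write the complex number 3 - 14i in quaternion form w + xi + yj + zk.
3 - 14i + 0j + 0k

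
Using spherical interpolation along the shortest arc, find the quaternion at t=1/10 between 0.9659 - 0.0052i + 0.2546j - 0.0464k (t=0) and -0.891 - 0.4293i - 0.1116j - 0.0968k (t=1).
0.9688 + 0.04i + 0.2425j - 0.032k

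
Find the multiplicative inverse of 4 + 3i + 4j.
0.0976 - 0.0732i - 0.0976j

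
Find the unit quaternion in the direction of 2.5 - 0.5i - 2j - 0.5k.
0.7625 - 0.1525i - 0.61j - 0.1525k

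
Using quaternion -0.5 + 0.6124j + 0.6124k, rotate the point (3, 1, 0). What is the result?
(-0.888, -1.587, 2.587)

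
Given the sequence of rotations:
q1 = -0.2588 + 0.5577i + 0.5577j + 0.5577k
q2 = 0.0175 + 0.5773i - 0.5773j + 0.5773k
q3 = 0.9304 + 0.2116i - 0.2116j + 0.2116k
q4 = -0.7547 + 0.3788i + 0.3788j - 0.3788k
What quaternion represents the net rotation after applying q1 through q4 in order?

q2 · q1 = -0.3265 - 0.7836i + 0.1592j + 0.5043k
q3 · q2 · q1 = -0.211 - 0.9385i - 0.0553j + 0.268k
q4 · q3 · q2 · q1 = 0.6372 + 0.7089i + 0.2158j + 0.2122k
0.6372 + 0.7089i + 0.2158j + 0.2122k


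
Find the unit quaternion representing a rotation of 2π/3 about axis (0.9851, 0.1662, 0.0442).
0.5 + 0.8531i + 0.1439j + 0.0383k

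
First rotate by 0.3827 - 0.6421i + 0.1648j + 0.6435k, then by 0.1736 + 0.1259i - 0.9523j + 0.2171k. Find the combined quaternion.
0.1645 - 0.7119i - 0.5563j - 0.3959k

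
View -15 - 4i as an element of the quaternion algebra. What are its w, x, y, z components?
-15 - 4i + 0j + 0k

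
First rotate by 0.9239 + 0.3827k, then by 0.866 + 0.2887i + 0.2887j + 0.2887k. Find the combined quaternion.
0.6896 + 0.3772i + 0.1562j + 0.5981k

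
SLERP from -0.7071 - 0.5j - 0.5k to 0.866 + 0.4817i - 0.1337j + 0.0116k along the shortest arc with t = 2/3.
-0.9085 - 0.353i - 0.0956j - 0.2021k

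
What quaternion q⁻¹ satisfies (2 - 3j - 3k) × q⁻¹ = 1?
0.0909 + 0.1364j + 0.1364k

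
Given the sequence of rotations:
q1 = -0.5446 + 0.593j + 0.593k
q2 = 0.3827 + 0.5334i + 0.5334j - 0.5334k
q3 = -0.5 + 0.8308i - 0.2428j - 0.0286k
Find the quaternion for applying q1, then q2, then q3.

q2 · q1 = -0.2084 + 0.3421i - 0.3799j + 0.8337k
q3 · q2 · q1 = -0.2484 - 0.5575i - 0.4619j - 0.6434k
-0.2484 - 0.5575i - 0.4619j - 0.6434k


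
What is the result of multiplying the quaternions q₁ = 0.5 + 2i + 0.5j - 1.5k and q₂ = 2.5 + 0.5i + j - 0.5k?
-1 + 6.5i + 2j - 2.25k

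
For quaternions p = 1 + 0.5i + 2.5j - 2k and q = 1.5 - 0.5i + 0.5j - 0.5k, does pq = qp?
No: pq = -0.5 + 5.5j - 2k ≠ -0.5 + 0.5i + 3j - 5k = qp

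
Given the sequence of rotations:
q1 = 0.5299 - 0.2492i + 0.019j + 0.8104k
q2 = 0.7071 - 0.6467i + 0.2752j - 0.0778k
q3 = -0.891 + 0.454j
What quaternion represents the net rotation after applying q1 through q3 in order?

q2 · q1 = 0.2714 - 0.2944i + 0.7027j + 0.5881k
q3 · q2 · q1 = -0.5608 + 0.5293i - 0.5029j - 0.3903k
-0.5608 + 0.5293i - 0.5029j - 0.3903k


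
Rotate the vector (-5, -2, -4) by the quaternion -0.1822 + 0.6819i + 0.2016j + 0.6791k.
(-4.437, -0.522, -5.004)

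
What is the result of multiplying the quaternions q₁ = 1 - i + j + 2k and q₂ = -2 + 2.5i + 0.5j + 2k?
-4 + 5.5i + 5.5j - 5k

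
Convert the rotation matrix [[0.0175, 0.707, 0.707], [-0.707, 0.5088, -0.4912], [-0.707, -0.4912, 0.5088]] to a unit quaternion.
0.7133 + 0.4956j - 0.4956k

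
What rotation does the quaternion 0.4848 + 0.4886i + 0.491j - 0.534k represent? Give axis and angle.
axis = (0.5586, 0.5614, -0.6105), θ = 122°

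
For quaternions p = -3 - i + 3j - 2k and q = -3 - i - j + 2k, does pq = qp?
No: pq = 15 + 10i - 2j + 4k ≠ 15 + 2i - 10j - 4k = qp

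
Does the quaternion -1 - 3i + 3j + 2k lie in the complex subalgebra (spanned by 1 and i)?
No. The quaternion -1 - 3i + 3j + 2k has j-coefficient y = 3 and k-coefficient z = 2, not both zero, so it does not lie in the complex subalgebra spanned by 1 and i.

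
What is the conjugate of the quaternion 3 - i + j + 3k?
3 + i - j - 3k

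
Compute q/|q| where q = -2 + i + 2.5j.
-0.5963 + 0.2981i + 0.7454j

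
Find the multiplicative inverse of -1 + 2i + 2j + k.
-0.1 - 0.2i - 0.2j - 0.1k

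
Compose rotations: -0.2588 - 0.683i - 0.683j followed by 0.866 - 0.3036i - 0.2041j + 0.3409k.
-0.5709 - 0.2801i - 0.7715j - 0.0203k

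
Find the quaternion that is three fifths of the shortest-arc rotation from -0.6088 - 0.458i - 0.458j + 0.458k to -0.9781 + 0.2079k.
-0.8981 - 0.2012i - 0.2012j + 0.3353k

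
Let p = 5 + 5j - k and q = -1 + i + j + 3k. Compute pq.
-7 + 21i - j + 11k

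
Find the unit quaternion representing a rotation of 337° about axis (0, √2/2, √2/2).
-0.9799 + 0.141j + 0.141k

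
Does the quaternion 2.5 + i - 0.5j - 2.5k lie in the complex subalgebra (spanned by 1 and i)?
No. The quaternion 2.5 + i - 0.5j - 2.5k has j-coefficient y = -0.5 and k-coefficient z = -2.5, not both zero, so it does not lie in the complex subalgebra spanned by 1 and i.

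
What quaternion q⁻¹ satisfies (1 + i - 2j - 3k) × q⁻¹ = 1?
0.0667 - 0.0667i + 0.1333j + 0.2k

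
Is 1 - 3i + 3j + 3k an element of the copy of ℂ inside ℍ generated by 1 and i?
No. The quaternion 1 - 3i + 3j + 3k has j-coefficient y = 3 and k-coefficient z = 3, not both zero, so it does not lie in the complex subalgebra spanned by 1 and i.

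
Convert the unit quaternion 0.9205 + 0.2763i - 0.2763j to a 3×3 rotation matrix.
[[0.8473, -0.1527, -0.5087], [-0.1527, 0.8473, -0.5087], [0.5087, 0.5087, 0.6946]]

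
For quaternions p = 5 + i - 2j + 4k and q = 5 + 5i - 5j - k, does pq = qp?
No: pq = 14 + 52i - 14j + 20k ≠ 14 + 8i - 56j + 10k = qp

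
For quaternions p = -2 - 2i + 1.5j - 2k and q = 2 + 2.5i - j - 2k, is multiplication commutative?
No: pq = -1.5 - 14i - 4j - 1.75k ≠ -1.5 - 4i + 14j + 1.75k = qp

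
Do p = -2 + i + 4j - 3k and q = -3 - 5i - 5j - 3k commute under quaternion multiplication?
No: pq = 22 - 20i + 16j + 30k ≠ 22 + 34i - 20j = qp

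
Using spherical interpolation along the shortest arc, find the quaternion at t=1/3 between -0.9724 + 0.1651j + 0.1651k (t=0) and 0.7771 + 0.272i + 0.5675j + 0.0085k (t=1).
-0.9838 - 0.1012i - 0.0932j + 0.1148k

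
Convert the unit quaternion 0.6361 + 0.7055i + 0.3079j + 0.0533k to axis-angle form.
axis = (0.9143, 0.399, 0.0691), θ = 101°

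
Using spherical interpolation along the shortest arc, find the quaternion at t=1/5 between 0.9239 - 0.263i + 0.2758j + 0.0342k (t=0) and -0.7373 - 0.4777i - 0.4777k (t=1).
0.9556 - 0.1117i + 0.2339j + 0.1404k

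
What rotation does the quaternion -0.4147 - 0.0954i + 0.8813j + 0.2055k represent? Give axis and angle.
axis = (-0.1048, 0.9685, 0.2258), θ = 229°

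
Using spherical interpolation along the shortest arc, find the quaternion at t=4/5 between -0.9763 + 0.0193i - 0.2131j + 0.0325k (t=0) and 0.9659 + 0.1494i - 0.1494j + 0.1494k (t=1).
-0.9835 - 0.117i + 0.077j - 0.1142k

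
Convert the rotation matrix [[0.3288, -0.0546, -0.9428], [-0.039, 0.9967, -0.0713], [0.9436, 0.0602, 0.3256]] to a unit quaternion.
0.8141 + 0.0404i - 0.5793j + 0.0048k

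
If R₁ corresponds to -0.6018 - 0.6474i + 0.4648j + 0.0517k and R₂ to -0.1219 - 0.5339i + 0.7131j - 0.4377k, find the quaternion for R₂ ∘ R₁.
-0.5811 + 0.6405i - 0.1748j + 0.4706k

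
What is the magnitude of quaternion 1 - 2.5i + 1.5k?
3.082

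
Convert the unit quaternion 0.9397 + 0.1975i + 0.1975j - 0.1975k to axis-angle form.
axis = (√3/3, √3/3, -√3/3), θ = 40°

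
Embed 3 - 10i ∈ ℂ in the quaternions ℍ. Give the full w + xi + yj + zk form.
3 - 10i + 0j + 0k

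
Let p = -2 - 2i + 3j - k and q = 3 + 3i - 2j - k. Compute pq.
5 - 17i + 8j - 6k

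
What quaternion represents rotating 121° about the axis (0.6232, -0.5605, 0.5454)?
0.4924 + 0.5424i - 0.4878j + 0.4747k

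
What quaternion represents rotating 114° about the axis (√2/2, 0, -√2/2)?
0.5446 + 0.593i - 0.593k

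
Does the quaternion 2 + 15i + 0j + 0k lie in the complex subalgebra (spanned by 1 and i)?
Yes. The quaternion 2 + 15i has j- and k-coefficients y = z = 0, so it lies in the complex subalgebra spanned by 1 and i.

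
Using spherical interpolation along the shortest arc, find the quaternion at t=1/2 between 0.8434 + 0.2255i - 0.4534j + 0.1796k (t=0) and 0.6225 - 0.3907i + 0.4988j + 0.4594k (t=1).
0.9115 - 0.1027i + 0.0282j + 0.3973k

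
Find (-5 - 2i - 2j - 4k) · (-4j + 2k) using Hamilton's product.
-20i + 24j - 2k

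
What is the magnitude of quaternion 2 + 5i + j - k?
√31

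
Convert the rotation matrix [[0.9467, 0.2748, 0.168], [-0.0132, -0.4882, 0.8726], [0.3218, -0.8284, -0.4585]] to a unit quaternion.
-0.5 + 0.8505i + 0.0769j + 0.144k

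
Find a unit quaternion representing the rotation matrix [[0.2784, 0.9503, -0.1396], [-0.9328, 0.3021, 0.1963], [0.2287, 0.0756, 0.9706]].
0.7986 - 0.0378i - 0.1153j - 0.5895k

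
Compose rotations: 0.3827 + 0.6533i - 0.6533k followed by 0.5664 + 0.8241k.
0.7551 + 0.37i + 0.5384j - 0.0546k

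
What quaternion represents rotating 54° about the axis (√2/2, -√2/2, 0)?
0.891 + 0.321i - 0.321j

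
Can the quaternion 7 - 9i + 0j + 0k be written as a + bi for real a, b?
Yes. The quaternion 7 - 9i has j- and k-coefficients y = z = 0, so it lies in the complex subalgebra spanned by 1 and i.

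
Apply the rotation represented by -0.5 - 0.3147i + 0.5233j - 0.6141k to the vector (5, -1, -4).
(-0.019, 5.206, 3.86)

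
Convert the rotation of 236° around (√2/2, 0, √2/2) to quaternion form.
-0.4695 + 0.6243i + 0.6243k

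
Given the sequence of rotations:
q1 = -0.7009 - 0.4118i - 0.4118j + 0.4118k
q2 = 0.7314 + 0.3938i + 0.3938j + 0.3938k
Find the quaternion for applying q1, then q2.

q2 · q1 = -0.3505 - 0.2529i - 0.9015j + 0.0252k
-0.3505 - 0.2529i - 0.9015j + 0.0252k


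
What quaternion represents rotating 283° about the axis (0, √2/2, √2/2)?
-0.7826 + 0.4402j + 0.4402k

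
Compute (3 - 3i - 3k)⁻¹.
0.1111 + 0.1111i + 0.1111k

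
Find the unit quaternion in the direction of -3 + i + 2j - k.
-0.7746 + 0.2582i + 0.5164j - 0.2582k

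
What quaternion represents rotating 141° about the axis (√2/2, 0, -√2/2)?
0.3338 + 0.6665i - 0.6665k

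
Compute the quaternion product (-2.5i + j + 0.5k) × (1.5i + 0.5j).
3.25 - 0.25i + 0.75j - 2.75k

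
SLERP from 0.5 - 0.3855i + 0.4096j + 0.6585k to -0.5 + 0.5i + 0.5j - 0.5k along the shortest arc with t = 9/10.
0.523 - 0.5096i - 0.4163j + 0.5416k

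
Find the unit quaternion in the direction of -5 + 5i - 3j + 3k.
-0.6063 + 0.6063i - 0.3638j + 0.3638k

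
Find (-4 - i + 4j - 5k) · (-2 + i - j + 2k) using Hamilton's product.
23 + i - 7j - k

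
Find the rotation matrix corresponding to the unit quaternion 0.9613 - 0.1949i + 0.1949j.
[[0.924, -0.076, 0.3747], [-0.076, 0.924, 0.3747], [-0.3747, -0.3747, 0.8481]]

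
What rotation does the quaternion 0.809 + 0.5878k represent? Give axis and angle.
axis = (0, 0, 1), θ = 72°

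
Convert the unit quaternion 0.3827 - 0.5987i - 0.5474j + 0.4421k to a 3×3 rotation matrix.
[[0.0098, 0.3171, -0.9484], [0.9938, -0.1078, -0.0258], [-0.1104, -0.9423, -0.3162]]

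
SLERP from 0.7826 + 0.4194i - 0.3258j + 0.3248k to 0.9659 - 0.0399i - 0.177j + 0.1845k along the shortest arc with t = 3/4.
0.9453 + 0.0792i - 0.221j + 0.2265k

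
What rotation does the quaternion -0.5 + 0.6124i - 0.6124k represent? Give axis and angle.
axis = (√2/2, 0, -√2/2), θ = 4π/3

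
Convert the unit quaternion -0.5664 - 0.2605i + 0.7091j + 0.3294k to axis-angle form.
axis = (-0.3161, 0.8604, 0.3997), θ = 249°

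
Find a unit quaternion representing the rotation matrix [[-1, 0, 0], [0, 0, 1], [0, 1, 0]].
0.7071j + 0.7071k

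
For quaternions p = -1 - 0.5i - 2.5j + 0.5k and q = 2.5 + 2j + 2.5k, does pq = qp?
No: pq = 1.25 - 8.5i - 7j - 2.25k ≠ 1.25 + 6i - 9.5j - 0.25k = qp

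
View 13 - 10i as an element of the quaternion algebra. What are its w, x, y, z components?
13 - 10i + 0j + 0k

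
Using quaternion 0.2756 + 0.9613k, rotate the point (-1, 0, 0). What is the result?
(0.848, -0.53, 0)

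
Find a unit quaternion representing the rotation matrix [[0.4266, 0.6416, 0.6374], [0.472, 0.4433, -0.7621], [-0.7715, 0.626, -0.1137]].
0.6626 + 0.5237i + 0.5316j - 0.064k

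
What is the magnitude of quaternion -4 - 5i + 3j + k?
√51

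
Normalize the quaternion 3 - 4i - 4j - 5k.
0.3693 - 0.4924i - 0.4924j - 0.6155k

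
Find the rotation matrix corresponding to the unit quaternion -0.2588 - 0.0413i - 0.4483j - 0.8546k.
[[-0.8626, -0.4053, 0.3026], [0.4794, -0.4641, 0.7449], [-0.1615, 0.7876, 0.5946]]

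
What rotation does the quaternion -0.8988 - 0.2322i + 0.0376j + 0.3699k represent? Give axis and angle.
axis = (-0.5297, 0.0858, 0.8438), θ = 308°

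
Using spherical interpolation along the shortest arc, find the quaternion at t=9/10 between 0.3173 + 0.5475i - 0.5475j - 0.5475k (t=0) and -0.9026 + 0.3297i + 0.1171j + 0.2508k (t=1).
0.9007 - 0.2415i - 0.1836j - 0.3109k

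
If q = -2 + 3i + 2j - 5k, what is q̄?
-2 - 3i - 2j + 5k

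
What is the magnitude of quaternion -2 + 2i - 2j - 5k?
√37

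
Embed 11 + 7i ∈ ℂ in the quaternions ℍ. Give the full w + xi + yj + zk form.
11 + 7i + 0j + 0k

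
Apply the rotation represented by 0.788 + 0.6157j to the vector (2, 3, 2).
(2.424, 3, -1.457)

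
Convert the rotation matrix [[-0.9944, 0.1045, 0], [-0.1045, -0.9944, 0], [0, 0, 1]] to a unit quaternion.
-0.0523 + 0.9986k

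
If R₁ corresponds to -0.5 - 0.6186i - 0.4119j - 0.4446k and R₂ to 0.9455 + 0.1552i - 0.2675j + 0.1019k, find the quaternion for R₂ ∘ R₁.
-0.4416 - 0.5016i - 0.2497j - 0.7007k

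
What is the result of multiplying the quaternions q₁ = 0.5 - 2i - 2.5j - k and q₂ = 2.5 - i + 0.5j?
0.5 - 5i - 5j - 6k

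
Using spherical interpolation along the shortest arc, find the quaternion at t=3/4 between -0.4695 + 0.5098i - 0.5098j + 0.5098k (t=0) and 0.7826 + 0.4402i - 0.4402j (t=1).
0.5344 + 0.583i - 0.583j + 0.1861k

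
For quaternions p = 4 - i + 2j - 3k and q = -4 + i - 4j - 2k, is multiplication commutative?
No: pq = -13 - 8i - 29j + 6k ≠ -13 + 24i - 19j + 2k = qp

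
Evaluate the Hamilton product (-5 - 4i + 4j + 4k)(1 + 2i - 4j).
19 + 2i + 32j + 12k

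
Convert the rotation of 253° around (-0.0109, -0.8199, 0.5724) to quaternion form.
-0.5948 - 0.0088i - 0.6591j + 0.4601k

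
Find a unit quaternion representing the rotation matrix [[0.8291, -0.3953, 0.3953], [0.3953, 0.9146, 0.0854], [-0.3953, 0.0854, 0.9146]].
0.9563 + 0.2067j + 0.2067k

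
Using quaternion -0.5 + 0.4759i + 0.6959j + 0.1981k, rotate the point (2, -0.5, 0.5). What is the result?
(-0.778, 1.07, 1.658)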